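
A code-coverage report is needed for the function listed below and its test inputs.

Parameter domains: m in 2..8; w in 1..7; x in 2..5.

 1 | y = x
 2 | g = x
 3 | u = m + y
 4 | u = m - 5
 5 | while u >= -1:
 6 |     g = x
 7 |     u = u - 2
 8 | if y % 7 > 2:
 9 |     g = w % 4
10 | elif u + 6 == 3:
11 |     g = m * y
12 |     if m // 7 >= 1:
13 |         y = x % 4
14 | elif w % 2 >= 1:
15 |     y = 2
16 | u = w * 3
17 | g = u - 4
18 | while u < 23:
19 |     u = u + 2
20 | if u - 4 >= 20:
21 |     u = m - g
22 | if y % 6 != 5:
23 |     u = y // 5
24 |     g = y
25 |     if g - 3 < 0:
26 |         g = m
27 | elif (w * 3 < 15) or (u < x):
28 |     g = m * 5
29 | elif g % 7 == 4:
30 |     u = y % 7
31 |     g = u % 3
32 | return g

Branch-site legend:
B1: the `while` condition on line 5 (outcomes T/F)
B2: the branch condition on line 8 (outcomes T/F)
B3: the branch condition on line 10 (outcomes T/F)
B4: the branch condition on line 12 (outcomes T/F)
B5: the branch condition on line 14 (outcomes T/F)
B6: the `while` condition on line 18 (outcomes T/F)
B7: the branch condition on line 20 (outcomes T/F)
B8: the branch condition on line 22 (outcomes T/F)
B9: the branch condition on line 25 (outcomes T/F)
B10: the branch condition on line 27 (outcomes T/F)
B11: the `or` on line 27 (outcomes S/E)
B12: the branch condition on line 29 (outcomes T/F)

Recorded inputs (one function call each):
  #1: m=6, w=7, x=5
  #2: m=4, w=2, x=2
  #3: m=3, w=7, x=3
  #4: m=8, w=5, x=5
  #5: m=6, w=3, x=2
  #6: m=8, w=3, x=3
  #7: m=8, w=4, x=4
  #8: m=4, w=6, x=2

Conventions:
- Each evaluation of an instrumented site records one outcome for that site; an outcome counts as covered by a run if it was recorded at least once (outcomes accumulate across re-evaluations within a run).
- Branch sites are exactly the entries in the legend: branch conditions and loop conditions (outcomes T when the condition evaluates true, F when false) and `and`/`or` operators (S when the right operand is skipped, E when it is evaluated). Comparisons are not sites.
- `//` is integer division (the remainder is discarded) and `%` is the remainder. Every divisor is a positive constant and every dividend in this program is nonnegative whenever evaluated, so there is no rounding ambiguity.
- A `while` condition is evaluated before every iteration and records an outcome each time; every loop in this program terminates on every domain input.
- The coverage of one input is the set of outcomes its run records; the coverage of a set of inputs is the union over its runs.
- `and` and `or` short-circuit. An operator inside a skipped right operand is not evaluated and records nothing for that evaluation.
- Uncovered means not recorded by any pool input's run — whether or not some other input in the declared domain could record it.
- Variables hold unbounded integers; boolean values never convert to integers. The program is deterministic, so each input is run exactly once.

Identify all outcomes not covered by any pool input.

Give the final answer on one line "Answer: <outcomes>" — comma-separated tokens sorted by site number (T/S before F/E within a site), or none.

run #1 (m=6, w=7, x=5) runs B1->T, B1->T, B1->F, B2->T, B6->T, B6->F, B7->F, B8->F, B11->E, B10->F, B12->F; records B1=T, B1=F, B2=T, B6=T, B6=F, B7=F, B8=F, B10=F, B11=E, B12=F
run #2 (m=4, w=2, x=2) runs B1->T, B1->F, B2->F, B3->T, B4->F, B6->T, B6->T, B6->T, B6->T, B6->T, B6->T, B6->T, B6->T, B6->T, ...; records B1=T, B1=F, B2=F, B3=T, B4=F, B6=T, B6=F, B7=T, B8=T, B9=T
run #3 (m=3, w=7, x=3) runs B1->F, B2->T, B6->T, B6->F, B7->F, B8->T, B9->F; records B1=F, B2=T, B6=T, B6=F, B7=F, B8=T, B9=F
run #4 (m=8, w=5, x=5) runs B1->T, B1->T, B1->T, B1->F, B2->T, B6->T, B6->T, B6->T, B6->T, B6->F, B7->F, B8->F, B11->E, B10->F, ...; records B1=T, B1=F, B2=T, B6=T, B6=F, B7=F, B8=F, B10=F, B11=E, B12=T
run #5 (m=6, w=3, x=2) runs B1->T, B1->T, B1->F, B2->F, B3->T, B4->F, B6->T, B6->T, B6->T, B6->T, B6->T, B6->T, B6->T, B6->F, ...; records B1=T, B1=F, B2=F, B3=T, B4=F, B6=T, B6=F, B7=F, B8=T, B9=T
run #6 (m=8, w=3, x=3) runs B1->T, B1->T, B1->T, B1->F, B2->T, B6->T, B6->T, B6->T, B6->T, B6->T, B6->T, B6->T, B6->F, B7->F, ...; records B1=T, B1=F, B2=T, B6=T, B6=F, B7=F, B8=T, B9=F
run #7 (m=8, w=4, x=4) runs B1->T, B1->T, B1->T, B1->F, B2->T, B6->T, B6->T, B6->T, B6->T, B6->T, B6->T, B6->F, B7->T, B8->T, ...; records B1=T, B1=F, B2=T, B6=T, B6=F, B7=T, B8=T, B9=F
run #8 (m=4, w=6, x=2) runs B1->T, B1->F, B2->F, B3->T, B4->F, B6->T, B6->T, B6->T, B6->F, B7->T, B8->T, B9->T; records B1=T, B1=F, B2=F, B3=T, B4=F, B6=T, B6=F, B7=T, B8=T, B9=T
union over the pool: B1=T, B1=F, B2=T, B2=F, B3=T, B4=F, B6=T, B6=F, B7=T, B7=F, B8=T, B8=F, B9=T, B9=F, B10=F, B11=E, B12=T, B12=F
uncovered (6 of 24): B3=F, B4=T, B5=T, B5=F, B10=T, B11=S

Answer: B3=F, B4=T, B5=T, B5=F, B10=T, B11=S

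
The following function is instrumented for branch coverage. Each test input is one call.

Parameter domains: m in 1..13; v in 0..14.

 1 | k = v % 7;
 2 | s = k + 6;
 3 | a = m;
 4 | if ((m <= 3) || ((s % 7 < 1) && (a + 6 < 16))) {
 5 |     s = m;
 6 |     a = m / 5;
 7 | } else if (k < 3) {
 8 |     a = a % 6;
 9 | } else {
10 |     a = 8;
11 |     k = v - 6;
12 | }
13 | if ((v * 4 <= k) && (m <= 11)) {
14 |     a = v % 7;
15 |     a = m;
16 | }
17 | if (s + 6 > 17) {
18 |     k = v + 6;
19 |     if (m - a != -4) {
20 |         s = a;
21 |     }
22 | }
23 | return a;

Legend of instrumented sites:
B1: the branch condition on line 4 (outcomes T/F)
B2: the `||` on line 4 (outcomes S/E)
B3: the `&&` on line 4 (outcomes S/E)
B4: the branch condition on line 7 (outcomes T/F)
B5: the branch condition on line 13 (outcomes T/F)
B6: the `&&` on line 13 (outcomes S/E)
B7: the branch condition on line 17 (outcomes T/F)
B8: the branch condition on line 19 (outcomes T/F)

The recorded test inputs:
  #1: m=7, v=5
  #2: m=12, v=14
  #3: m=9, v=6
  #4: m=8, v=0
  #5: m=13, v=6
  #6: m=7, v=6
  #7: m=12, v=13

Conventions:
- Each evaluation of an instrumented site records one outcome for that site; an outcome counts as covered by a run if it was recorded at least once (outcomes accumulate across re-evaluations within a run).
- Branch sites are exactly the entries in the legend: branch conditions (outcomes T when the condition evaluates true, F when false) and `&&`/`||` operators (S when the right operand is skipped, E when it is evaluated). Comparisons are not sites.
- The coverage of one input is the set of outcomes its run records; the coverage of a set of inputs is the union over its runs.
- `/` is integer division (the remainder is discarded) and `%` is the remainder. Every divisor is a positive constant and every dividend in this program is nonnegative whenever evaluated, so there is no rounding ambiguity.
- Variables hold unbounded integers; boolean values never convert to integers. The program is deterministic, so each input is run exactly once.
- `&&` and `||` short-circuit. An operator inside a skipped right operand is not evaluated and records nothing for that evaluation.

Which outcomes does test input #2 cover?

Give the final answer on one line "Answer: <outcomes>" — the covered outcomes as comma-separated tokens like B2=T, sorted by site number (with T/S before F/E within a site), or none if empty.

Event log for input #2 (m=12, v=14):
  B2->E, B3->S, B1->F, B4->T, B6->S, B5->F, B7->F
as a set, this run covers: B1=F, B2=E, B3=S, B4=T, B5=F, B6=S, B7=F

Answer: B1=F, B2=E, B3=S, B4=T, B5=F, B6=S, B7=F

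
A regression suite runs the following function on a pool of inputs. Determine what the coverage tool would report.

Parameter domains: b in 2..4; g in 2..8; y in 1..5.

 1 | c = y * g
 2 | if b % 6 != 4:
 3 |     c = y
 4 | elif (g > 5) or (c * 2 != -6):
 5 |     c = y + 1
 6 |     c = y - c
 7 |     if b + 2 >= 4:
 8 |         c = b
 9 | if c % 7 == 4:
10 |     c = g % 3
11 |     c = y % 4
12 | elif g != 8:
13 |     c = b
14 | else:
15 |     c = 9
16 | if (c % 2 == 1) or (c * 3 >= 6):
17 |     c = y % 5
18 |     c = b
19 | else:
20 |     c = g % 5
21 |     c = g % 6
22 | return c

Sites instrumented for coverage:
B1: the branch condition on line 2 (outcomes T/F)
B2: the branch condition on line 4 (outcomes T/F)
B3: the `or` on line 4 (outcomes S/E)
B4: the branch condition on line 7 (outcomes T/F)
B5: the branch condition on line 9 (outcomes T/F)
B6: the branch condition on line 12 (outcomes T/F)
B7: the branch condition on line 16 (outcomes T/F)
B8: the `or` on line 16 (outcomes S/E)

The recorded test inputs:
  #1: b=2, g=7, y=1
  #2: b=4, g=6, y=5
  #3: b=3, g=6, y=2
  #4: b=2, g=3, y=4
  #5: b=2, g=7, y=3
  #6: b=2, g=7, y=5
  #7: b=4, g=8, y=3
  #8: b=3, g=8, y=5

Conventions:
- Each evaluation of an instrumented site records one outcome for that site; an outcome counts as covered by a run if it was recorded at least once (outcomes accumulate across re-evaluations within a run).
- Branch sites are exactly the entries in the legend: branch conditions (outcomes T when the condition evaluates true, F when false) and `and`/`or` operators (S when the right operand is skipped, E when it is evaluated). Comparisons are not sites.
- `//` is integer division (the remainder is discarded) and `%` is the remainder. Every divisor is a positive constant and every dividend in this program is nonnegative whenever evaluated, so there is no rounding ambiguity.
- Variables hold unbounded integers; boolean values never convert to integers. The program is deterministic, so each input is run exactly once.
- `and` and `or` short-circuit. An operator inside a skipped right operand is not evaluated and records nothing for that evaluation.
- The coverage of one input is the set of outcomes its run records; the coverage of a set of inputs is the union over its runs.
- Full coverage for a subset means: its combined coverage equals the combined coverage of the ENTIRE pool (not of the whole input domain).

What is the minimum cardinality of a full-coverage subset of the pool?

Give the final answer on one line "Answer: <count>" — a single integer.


input #1 (b=2, g=7, y=1): events B1->T, B5->F, B6->T, B8->E, B7->T; covers B1=T, B5=F, B6=T, B7=T, B8=E
input #2 (b=4, g=6, y=5): events B1->F, B3->S, B2->T, B4->T, B5->T, B8->S, B7->T; covers B1=F, B2=T, B3=S, B4=T, B5=T, B7=T, B8=S
input #3 (b=3, g=6, y=2): events B1->T, B5->F, B6->T, B8->S, B7->T; covers B1=T, B5=F, B6=T, B7=T, B8=S
input #4 (b=2, g=3, y=4): events B1->T, B5->T, B8->E, B7->F; covers B1=T, B5=T, B7=F, B8=E
input #5 (b=2, g=7, y=3): events B1->T, B5->F, B6->T, B8->E, B7->T; covers B1=T, B5=F, B6=T, B7=T, B8=E
input #6 (b=2, g=7, y=5): events B1->T, B5->F, B6->T, B8->E, B7->T; covers B1=T, B5=F, B6=T, B7=T, B8=E
input #7 (b=4, g=8, y=3): events B1->F, B3->S, B2->T, B4->T, B5->T, B8->S, B7->T; covers B1=F, B2=T, B3=S, B4=T, B5=T, B7=T, B8=S
input #8 (b=3, g=8, y=5): events B1->T, B5->F, B6->F, B8->S, B7->T; covers B1=T, B5=F, B6=F, B7=T, B8=S
the full pool covers 13 outcomes: B1=T, B1=F, B2=T, B3=S, B4=T, B5=T, B5=F, B6=T, B6=F, B7=T, B7=F, B8=S, B8=E
size 1 is not enough: best union over all size-1 subsets is 7/13
size 2 is not enough: best union over all size-2 subsets is 11/13
size 3 is not enough: best union over all size-3 subsets is 12/13
the canonical winner is {1, 2, 4, 8}: size 4, full 13-outcome coverage, earliest index list among size-4 covers
Answer: 4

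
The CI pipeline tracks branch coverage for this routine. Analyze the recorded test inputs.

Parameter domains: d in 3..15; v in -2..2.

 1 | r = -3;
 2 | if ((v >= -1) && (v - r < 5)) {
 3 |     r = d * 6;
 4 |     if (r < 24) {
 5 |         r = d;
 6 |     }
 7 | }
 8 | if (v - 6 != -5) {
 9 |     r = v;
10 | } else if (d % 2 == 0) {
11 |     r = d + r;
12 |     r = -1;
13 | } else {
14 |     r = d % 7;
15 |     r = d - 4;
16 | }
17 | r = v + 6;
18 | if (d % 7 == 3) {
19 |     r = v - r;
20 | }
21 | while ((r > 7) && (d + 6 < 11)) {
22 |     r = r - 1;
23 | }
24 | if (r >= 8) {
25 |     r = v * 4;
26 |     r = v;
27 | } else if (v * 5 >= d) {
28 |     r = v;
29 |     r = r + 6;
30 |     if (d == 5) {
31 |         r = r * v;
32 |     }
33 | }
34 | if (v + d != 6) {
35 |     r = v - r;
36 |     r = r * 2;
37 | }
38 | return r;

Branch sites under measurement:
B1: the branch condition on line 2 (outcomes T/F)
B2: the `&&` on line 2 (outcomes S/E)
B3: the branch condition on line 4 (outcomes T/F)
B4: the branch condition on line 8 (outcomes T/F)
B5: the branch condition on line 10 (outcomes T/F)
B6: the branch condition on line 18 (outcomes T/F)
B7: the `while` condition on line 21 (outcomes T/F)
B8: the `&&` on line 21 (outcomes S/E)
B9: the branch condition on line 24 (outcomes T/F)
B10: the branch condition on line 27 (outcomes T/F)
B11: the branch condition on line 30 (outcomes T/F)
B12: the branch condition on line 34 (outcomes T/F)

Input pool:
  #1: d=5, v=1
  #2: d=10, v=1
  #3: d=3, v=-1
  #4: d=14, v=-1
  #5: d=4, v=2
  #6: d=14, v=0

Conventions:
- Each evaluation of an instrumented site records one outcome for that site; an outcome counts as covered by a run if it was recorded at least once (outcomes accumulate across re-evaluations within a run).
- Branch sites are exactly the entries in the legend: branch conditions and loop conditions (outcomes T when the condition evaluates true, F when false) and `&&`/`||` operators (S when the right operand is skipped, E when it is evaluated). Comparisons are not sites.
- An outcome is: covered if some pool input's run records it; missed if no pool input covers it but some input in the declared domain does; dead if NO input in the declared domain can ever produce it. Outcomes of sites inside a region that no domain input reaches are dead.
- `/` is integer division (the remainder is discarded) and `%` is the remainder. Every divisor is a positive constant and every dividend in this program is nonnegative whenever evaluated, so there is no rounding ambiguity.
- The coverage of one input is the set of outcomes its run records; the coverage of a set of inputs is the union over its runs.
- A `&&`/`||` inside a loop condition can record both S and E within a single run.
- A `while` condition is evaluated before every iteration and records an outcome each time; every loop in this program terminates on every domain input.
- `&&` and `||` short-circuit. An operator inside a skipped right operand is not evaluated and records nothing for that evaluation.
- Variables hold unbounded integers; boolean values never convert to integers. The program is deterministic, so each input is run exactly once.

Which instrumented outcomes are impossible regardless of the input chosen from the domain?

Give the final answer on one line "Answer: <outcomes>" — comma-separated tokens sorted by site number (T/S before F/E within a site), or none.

running all 65 domain inputs and tallying outcomes:
  reachable outcomes have witnesses, e.g. B1=T (e.g. d=3, v=-1), B1=F (e.g. d=3, v=-2), B2=S (e.g. d=3, v=-2), B2=E (e.g. d=3, v=-1)

Answer: none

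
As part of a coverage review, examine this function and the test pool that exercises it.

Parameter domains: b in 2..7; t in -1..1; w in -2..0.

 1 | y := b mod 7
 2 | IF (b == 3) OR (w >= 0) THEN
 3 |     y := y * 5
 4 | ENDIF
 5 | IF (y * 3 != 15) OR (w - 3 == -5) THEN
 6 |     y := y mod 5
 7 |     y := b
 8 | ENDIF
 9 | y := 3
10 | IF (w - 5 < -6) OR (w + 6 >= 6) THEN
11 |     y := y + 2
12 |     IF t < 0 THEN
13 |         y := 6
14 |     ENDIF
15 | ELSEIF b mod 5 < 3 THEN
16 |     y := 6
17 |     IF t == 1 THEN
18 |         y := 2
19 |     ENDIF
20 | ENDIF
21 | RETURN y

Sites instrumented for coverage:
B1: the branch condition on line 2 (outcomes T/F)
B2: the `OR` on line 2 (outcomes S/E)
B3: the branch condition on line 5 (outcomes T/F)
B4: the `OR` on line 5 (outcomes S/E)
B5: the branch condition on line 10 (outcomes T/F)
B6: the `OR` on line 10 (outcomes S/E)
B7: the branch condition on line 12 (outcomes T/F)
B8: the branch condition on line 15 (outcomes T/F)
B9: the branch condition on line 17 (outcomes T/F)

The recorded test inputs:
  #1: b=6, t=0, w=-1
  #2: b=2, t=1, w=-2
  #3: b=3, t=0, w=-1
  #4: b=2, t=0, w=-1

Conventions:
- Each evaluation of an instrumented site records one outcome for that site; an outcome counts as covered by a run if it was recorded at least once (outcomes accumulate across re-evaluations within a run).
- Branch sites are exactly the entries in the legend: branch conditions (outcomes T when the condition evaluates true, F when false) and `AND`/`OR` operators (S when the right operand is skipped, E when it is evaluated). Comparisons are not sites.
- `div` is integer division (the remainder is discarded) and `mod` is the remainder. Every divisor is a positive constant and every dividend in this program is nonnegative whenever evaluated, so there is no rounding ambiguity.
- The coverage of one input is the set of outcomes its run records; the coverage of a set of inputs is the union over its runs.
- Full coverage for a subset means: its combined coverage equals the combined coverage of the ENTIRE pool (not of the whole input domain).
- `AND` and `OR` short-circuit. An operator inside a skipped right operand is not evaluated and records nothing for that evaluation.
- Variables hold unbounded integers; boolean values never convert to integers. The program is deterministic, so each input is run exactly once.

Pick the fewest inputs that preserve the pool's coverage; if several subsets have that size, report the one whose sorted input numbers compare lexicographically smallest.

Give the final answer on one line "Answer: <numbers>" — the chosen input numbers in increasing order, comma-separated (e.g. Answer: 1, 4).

run #1 (b=6, t=0, w=-1) runs B2->E, B1->F, B4->S, B3->T, B6->E, B5->F, B8->T, B9->F; records B1=F, B2=E, B3=T, B4=S, B5=F, B6=E, B8=T, B9=F
run #2 (b=2, t=1, w=-2) runs B2->E, B1->F, B4->S, B3->T, B6->S, B5->T, B7->F; records B1=F, B2=E, B3=T, B4=S, B5=T, B6=S, B7=F
run #3 (b=3, t=0, w=-1) runs B2->S, B1->T, B4->S, B3->T, B6->E, B5->F, B8->F; records B1=T, B2=S, B3=T, B4=S, B5=F, B6=E, B8=F
run #4 (b=2, t=0, w=-1) runs B2->E, B1->F, B4->S, B3->T, B6->E, B5->F, B8->T, B9->F; records B1=F, B2=E, B3=T, B4=S, B5=F, B6=E, B8=T, B9=F
pool-wide coverage (14 outcomes): B1=T, B1=F, B2=S, B2=E, B3=T, B4=S, B5=T, B5=F, B6=S, B6=E, B7=F, B8=T, B8=F, B9=F
checked all size-1 subsets: none covers 14 outcomes (max 8/14)
checked all size-2 subsets: none covers 14 outcomes (max 12/14)
at size 3, {1, 2, 3} reaches all 14 outcomes; every lexicographically earlier size-3 subset fails

Answer: 1, 2, 3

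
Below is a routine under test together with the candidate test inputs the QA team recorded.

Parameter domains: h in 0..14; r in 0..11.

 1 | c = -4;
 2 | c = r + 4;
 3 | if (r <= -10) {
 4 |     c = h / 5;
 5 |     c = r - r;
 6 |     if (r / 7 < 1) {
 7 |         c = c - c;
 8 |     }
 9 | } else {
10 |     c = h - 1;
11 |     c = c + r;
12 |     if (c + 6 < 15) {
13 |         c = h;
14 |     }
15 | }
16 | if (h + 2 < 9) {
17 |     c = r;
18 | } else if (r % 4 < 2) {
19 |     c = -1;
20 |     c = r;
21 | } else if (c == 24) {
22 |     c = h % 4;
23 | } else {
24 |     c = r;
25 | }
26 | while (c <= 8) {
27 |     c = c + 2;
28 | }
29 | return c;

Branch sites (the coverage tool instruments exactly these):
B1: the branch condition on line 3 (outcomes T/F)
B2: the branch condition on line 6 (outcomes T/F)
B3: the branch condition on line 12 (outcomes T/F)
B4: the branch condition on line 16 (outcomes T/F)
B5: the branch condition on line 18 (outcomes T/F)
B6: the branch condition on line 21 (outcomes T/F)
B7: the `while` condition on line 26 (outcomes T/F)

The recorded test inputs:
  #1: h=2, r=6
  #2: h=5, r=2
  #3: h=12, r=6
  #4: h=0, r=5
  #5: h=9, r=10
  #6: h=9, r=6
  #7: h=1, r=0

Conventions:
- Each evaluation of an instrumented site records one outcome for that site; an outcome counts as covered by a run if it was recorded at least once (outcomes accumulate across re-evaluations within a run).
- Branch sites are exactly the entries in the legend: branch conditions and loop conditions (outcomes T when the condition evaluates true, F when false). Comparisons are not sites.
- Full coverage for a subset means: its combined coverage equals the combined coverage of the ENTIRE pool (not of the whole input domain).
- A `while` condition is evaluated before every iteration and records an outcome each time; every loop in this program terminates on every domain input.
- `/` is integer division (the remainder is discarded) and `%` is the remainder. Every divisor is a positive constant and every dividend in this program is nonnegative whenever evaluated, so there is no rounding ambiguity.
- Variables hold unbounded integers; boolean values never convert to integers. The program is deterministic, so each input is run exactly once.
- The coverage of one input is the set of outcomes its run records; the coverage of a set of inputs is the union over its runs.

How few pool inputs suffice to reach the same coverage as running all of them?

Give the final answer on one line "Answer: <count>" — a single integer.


run #1 (h=2, r=6) runs B1->F, B3->T, B4->T, B7->T, B7->T, B7->F; records B1=F, B3=T, B4=T, B7=T, B7=F
run #2 (h=5, r=2) runs B1->F, B3->T, B4->T, B7->T, B7->T, B7->T, B7->T, B7->F; records B1=F, B3=T, B4=T, B7=T, B7=F
run #3 (h=12, r=6) runs B1->F, B3->F, B4->F, B5->F, B6->F, B7->T, B7->T, B7->F; records B1=F, B3=F, B4=F, B5=F, B6=F, B7=T, B7=F
run #4 (h=0, r=5) runs B1->F, B3->T, B4->T, B7->T, B7->T, B7->F; records B1=F, B3=T, B4=T, B7=T, B7=F
run #5 (h=9, r=10) runs B1->F, B3->F, B4->F, B5->F, B6->F, B7->F; records B1=F, B3=F, B4=F, B5=F, B6=F, B7=F
run #6 (h=9, r=6) runs B1->F, B3->F, B4->F, B5->F, B6->F, B7->T, B7->T, B7->F; records B1=F, B3=F, B4=F, B5=F, B6=F, B7=T, B7=F
run #7 (h=1, r=0) runs B1->F, B3->T, B4->T, B7->T, B7->T, B7->T, B7->T, B7->T, B7->F; records B1=F, B3=T, B4=T, B7=T, B7=F
the full pool covers 9 outcomes: B1=F, B3=T, B3=F, B4=T, B4=F, B5=F, B6=F, B7=T, B7=F
checked all size-1 subsets: none covers 9 outcomes (max 7/9)
at size 2, {1, 3} reaches all 9 outcomes; every lexicographically earlier size-2 subset fails
Answer: 2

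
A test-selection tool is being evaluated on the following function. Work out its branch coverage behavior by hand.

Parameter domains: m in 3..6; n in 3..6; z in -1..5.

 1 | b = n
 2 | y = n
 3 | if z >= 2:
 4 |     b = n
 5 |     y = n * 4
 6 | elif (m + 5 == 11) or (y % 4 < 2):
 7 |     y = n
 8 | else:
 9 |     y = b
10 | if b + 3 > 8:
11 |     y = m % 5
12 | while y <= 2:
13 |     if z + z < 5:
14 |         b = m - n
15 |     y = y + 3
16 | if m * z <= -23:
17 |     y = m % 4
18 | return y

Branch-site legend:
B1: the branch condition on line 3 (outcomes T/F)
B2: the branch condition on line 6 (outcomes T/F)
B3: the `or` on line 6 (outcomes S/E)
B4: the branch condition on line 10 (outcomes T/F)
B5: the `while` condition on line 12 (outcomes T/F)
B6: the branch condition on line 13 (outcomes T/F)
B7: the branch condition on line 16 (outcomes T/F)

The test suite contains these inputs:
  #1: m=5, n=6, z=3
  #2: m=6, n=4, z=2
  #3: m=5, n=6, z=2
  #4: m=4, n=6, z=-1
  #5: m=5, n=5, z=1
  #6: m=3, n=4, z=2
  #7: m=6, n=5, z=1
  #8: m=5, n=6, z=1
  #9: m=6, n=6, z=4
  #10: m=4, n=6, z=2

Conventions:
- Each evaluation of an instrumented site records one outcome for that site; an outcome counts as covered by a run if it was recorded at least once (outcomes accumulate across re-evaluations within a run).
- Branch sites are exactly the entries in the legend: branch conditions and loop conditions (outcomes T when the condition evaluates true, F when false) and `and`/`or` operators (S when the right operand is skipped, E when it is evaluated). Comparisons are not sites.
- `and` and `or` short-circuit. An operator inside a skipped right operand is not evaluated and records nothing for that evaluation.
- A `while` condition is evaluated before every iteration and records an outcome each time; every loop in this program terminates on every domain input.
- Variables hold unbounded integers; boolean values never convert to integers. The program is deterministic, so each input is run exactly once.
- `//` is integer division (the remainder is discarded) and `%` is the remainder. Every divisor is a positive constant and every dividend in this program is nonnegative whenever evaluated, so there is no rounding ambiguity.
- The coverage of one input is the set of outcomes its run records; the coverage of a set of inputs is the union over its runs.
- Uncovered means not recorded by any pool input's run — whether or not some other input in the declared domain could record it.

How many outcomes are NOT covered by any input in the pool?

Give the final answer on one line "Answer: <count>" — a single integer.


input #1, m=5, n=6, z=3: events B1->T, B4->T, B5->T, B6->F, B5->F, B7->F; outcomes B1=T, B4=T, B5=T, B5=F, B6=F, B7=F
input #2, m=6, n=4, z=2: events B1->T, B4->F, B5->F, B7->F; outcomes B1=T, B4=F, B5=F, B7=F
input #3, m=5, n=6, z=2: events B1->T, B4->T, B5->T, B6->T, B5->F, B7->F; outcomes B1=T, B4=T, B5=T, B5=F, B6=T, B7=F
input #4, m=4, n=6, z=-1: events B1->F, B3->E, B2->F, B4->T, B5->F, B7->F; outcomes B1=F, B2=F, B3=E, B4=T, B5=F, B7=F
input #5, m=5, n=5, z=1: events B1->F, B3->E, B2->T, B4->F, B5->F, B7->F; outcomes B1=F, B2=T, B3=E, B4=F, B5=F, B7=F
input #6, m=3, n=4, z=2: events B1->T, B4->F, B5->F, B7->F; outcomes B1=T, B4=F, B5=F, B7=F
input #7, m=6, n=5, z=1: events B1->F, B3->S, B2->T, B4->F, B5->F, B7->F; outcomes B1=F, B2=T, B3=S, B4=F, B5=F, B7=F
input #8, m=5, n=6, z=1: events B1->F, B3->E, B2->F, B4->T, B5->T, B6->T, B5->F, B7->F; outcomes B1=F, B2=F, B3=E, B4=T, B5=T, B5=F, B6=T, B7=F
input #9, m=6, n=6, z=4: events B1->T, B4->T, B5->T, B6->F, B5->F, B7->F; outcomes B1=T, B4=T, B5=T, B5=F, B6=F, B7=F
input #10, m=4, n=6, z=2: events B1->T, B4->T, B5->F, B7->F; outcomes B1=T, B4=T, B5=F, B7=F
union over the pool: B1=T, B1=F, B2=T, B2=F, B3=S, B3=E, B4=T, B4=F, B5=T, B5=F, B6=T, B6=F, B7=F
uncovered (1 of 14): B7=T
Answer: 1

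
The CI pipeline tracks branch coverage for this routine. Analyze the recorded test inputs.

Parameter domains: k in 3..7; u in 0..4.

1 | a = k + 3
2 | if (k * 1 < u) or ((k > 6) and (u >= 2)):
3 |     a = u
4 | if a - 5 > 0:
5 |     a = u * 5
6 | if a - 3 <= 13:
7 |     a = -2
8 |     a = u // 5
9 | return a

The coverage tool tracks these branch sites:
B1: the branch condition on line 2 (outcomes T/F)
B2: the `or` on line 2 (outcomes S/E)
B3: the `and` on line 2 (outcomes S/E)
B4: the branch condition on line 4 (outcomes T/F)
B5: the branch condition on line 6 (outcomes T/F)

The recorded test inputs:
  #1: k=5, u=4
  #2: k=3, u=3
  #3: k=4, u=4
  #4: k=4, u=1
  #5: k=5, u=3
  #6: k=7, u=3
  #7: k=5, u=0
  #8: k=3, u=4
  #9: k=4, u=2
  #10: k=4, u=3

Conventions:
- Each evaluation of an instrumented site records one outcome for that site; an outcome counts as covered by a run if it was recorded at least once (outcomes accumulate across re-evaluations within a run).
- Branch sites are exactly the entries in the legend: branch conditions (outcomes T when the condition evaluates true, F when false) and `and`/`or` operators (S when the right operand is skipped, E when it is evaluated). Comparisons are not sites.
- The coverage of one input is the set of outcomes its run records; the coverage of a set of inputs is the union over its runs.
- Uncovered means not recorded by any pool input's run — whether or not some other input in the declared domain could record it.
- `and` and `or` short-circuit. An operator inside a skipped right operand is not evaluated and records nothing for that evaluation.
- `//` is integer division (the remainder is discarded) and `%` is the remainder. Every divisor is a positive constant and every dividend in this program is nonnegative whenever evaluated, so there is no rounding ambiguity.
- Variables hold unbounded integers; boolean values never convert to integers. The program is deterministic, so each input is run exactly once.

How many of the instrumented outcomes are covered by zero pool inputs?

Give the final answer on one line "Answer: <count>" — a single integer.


input #1, k=5, u=4: outcomes B1=F, B2=E, B3=S, B4=T, B5=F
input #2, k=3, u=3: outcomes B1=F, B2=E, B3=S, B4=T, B5=T
input #3, k=4, u=4: outcomes B1=F, B2=E, B3=S, B4=T, B5=F
input #4, k=4, u=1: outcomes B1=F, B2=E, B3=S, B4=T, B5=T
input #5, k=5, u=3: outcomes B1=F, B2=E, B3=S, B4=T, B5=T
input #6, k=7, u=3: outcomes B1=T, B2=E, B3=E, B4=F, B5=T
input #7, k=5, u=0: outcomes B1=F, B2=E, B3=S, B4=T, B5=T
input #8, k=3, u=4: outcomes B1=T, B2=S, B4=F, B5=T
input #9, k=4, u=2: outcomes B1=F, B2=E, B3=S, B4=T, B5=T
input #10, k=4, u=3: outcomes B1=F, B2=E, B3=S, B4=T, B5=T
union over the pool: B1=T, B1=F, B2=S, B2=E, B3=S, B3=E, B4=T, B4=F, B5=T, B5=F
uncovered (0 of 10): none
Answer: 0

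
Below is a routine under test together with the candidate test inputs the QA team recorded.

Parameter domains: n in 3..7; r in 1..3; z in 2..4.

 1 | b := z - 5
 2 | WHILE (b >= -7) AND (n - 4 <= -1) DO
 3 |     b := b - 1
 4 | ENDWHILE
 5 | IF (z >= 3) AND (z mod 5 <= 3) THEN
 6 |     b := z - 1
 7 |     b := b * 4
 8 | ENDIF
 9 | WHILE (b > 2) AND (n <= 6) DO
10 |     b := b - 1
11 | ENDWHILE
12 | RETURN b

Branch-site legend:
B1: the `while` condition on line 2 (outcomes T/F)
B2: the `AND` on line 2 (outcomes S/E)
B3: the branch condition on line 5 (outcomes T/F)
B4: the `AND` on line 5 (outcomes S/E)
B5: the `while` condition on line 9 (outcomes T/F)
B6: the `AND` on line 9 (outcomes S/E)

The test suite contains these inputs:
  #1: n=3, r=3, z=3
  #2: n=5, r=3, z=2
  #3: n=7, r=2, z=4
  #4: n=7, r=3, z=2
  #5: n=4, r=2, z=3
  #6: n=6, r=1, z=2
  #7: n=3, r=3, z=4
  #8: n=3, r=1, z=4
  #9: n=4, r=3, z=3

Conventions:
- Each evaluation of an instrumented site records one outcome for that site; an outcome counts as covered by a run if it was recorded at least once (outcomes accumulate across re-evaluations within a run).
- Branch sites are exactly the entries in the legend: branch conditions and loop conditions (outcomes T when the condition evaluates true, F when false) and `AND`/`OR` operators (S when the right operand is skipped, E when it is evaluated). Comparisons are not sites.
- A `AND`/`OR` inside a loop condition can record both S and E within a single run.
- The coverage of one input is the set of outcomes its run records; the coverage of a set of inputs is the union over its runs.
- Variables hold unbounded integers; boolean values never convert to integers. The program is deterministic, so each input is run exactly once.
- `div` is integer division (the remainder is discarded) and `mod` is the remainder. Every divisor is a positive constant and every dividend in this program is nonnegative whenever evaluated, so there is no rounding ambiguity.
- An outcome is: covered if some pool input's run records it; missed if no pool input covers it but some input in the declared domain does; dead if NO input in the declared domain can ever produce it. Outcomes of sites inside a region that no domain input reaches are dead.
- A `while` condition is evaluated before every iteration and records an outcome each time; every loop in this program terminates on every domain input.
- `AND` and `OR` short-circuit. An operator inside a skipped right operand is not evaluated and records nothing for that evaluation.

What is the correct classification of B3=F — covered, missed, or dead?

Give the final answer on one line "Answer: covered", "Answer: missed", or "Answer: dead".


B3=F is recorded by pool input(s) 2, 3, 4, 6, 7, 8 -> covered
Answer: covered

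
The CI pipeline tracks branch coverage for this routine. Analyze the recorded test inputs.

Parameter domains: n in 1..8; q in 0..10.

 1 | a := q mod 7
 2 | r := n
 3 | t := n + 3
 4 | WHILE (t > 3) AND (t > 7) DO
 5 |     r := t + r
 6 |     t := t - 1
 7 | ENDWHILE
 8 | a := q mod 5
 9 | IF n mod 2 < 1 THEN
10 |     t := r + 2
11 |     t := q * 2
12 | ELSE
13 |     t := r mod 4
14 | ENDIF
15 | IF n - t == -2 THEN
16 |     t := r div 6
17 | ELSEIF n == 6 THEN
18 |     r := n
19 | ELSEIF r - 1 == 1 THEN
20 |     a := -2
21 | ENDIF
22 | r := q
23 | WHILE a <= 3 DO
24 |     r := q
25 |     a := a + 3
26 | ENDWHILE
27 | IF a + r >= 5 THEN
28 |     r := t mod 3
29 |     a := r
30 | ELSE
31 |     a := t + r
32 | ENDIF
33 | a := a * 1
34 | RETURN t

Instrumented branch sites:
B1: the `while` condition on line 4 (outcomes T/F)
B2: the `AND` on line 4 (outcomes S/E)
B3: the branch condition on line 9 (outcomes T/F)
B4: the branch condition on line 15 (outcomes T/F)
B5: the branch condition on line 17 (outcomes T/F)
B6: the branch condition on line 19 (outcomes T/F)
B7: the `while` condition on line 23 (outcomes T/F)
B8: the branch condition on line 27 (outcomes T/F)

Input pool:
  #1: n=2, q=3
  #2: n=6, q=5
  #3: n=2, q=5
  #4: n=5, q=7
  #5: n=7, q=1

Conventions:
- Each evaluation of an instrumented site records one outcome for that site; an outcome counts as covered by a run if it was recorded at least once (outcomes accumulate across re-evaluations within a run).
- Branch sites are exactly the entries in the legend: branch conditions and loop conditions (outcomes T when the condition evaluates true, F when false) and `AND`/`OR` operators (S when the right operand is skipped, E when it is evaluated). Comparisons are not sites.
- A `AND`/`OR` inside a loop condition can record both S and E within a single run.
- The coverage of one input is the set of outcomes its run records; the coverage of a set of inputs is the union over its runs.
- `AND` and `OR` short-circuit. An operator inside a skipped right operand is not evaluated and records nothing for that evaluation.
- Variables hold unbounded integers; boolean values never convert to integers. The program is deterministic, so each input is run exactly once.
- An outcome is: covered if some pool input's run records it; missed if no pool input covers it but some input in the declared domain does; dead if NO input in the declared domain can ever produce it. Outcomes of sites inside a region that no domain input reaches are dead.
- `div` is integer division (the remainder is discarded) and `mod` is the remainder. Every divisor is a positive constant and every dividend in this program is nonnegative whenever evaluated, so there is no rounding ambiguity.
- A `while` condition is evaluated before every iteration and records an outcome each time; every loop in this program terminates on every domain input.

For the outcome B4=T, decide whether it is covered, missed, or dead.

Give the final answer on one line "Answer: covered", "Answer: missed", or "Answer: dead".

no pool input records B4=T
but domain input (n=2, q=2) does record it -> reachable, so missed

Answer: missed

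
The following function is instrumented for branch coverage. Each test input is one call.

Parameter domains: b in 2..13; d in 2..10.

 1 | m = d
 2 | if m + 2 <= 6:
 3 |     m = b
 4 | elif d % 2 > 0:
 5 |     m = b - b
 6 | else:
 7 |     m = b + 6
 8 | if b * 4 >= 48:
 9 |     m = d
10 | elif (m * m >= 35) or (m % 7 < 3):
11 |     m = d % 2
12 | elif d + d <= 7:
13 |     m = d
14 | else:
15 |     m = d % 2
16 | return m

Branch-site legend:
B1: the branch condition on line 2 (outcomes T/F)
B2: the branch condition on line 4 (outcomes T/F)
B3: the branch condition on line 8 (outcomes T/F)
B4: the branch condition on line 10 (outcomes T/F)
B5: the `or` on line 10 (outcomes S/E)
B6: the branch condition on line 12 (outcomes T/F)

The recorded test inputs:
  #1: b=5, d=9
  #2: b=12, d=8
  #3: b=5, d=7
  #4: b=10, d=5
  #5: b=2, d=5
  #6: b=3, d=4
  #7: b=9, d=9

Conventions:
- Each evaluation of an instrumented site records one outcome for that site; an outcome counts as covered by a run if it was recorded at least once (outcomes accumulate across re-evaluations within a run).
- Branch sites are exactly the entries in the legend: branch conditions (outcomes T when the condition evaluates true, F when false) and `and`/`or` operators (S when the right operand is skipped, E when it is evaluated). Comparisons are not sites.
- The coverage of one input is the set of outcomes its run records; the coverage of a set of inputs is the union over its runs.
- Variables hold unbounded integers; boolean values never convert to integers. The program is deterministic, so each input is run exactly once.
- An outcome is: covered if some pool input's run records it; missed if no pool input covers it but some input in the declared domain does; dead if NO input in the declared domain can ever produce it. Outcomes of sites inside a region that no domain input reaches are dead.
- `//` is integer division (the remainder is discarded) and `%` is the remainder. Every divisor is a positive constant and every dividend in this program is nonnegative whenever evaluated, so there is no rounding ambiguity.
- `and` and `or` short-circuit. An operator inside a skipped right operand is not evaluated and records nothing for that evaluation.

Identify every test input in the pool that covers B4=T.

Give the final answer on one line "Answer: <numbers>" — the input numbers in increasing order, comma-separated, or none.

input #1 (b=5, d=9): hits B4=T
input #2 (b=12, d=8): never hits B4=T
input #3 (b=5, d=7): hits B4=T
input #4 (b=10, d=5): hits B4=T
input #5 (b=2, d=5): hits B4=T
input #6 (b=3, d=4): never hits B4=T
input #7 (b=9, d=9): hits B4=T

Answer: 1, 3, 4, 5, 7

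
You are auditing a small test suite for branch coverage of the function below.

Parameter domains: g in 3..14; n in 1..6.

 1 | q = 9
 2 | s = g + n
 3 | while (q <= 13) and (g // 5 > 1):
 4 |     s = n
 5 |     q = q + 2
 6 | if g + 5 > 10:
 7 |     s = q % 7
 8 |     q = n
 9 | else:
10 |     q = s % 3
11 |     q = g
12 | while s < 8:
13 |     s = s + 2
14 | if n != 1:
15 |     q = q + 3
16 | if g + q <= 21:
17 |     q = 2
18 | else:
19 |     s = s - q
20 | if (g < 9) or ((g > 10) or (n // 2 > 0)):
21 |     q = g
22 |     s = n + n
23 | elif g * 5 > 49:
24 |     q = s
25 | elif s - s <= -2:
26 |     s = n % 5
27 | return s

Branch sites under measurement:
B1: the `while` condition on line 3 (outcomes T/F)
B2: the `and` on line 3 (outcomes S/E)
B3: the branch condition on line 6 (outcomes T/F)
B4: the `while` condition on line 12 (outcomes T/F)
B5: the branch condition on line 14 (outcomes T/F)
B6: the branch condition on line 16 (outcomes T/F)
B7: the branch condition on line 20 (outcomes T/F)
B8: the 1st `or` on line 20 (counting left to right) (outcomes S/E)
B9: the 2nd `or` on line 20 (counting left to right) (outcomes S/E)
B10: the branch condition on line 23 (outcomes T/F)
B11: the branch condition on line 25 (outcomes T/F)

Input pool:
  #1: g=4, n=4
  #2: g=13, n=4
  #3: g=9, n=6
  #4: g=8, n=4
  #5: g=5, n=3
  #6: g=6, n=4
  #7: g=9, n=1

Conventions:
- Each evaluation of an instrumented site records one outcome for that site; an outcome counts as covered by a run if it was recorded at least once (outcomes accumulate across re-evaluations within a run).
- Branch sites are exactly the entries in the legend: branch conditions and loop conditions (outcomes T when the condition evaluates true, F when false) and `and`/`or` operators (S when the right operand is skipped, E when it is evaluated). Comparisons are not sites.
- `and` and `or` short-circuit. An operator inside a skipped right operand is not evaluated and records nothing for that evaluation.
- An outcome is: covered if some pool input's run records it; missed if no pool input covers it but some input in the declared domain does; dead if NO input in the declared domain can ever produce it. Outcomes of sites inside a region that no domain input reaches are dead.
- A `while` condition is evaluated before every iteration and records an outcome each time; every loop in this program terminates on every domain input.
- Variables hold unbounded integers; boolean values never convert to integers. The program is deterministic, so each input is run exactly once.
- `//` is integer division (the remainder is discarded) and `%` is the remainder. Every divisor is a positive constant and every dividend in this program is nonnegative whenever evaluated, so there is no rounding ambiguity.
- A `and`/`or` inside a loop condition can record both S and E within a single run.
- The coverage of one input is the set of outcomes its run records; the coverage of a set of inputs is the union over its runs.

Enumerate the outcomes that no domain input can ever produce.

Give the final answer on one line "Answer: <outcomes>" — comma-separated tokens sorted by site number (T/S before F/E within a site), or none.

sweeping the full domain (72 inputs) for each outcome:
  B11=T: unreachable across the whole domain -> dead
  reachable outcomes have witnesses, e.g. B1=T (e.g. g=10, n=1), B1=F (e.g. g=3, n=1), B2=S (e.g. g=10, n=1), B2=E (e.g. g=3, n=1)

Answer: B11=T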